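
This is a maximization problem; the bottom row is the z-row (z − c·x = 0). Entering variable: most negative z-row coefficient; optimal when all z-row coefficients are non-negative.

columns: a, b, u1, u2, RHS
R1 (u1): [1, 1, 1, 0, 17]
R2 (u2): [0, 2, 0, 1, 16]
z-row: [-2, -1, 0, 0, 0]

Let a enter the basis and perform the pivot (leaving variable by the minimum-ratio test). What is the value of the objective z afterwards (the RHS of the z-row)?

34

Ratio test on column a — row 1: 17/1 = 17; row 2: entry 0 ≤ 0. Minimum is 17 at row 1 (u1 leaves); pivot element 1.
Pivot on row 1; the z-row RHS becomes 0 − (-2)·17 = 34.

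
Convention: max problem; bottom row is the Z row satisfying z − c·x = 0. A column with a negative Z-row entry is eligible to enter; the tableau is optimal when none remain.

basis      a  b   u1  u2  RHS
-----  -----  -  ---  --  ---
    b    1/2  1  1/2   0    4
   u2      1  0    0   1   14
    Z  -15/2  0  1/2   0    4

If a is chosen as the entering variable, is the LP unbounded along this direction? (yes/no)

Column a has positive entries in row(s) 1, 2, so the ratio test bounds it — not unbounded.

no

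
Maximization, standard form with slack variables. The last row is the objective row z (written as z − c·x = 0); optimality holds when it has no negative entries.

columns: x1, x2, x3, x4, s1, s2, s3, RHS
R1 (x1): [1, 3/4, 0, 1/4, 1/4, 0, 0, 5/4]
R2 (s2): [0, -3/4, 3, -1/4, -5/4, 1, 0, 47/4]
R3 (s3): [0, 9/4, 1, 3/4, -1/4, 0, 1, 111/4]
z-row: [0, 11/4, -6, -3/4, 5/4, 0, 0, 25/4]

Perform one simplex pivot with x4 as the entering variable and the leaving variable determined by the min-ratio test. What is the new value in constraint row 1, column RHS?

5

Ratio test on column x4 — row 1: (5/4)/(1/4) = 5; row 2: entry -1/4 ≤ 0; row 3: (111/4)/(3/4) = 37. Minimum is 5 at row 1 (x1 leaves); pivot element 1/4.
Divide row 1 by 1/4; eliminate column x4 from the other rows.
In the new row 1, the RHS entry is the old entry divided by the pivot: (5/4)/(1/4) = 5.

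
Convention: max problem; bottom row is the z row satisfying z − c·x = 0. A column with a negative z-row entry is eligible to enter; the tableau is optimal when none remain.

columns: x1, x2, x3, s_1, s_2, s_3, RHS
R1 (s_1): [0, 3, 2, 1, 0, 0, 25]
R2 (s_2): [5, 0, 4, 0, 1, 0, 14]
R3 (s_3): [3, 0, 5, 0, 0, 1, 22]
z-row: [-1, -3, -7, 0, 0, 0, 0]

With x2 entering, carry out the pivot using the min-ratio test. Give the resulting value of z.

25

Ratio test on column x2 — row 1: 25/3 = 25/3; row 2: entry 0 ≤ 0; row 3: entry 0 ≤ 0. Minimum is 25/3 at row 1 (s_1 leaves); pivot element 3.
Pivot on row 1; the z-row RHS becomes 0 − (-3)·(25/3) = 25.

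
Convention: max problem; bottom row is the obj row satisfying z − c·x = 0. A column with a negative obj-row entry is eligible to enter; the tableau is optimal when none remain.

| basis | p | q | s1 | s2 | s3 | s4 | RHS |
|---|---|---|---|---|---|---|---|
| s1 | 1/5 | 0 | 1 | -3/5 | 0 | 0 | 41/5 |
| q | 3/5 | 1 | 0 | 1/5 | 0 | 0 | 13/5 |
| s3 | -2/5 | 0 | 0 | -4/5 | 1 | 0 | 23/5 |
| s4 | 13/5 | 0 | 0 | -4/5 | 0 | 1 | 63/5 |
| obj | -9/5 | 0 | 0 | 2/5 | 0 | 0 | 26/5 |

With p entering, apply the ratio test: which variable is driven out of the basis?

q

Column p entries and ratios — s1: (41/5)/(1/5) = 41; q: (13/5)/(3/5) = 13/3; s3: -2/5 ≤ 0, skip; s4: (63/5)/(13/5) = 63/13.
Smallest ratio is 13/3 in the row of q, so q leaves.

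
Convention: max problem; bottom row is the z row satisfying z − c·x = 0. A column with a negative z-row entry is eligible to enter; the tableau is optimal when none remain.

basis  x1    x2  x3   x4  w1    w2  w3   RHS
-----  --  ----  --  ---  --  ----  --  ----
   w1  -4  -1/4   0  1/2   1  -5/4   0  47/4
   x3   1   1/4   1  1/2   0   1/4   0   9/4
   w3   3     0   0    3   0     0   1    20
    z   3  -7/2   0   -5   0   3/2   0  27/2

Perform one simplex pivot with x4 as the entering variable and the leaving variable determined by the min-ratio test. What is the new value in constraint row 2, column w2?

1/2

Ratio test on column x4 — row 1: (47/4)/(1/2) = 47/2; row 2: (9/4)/(1/2) = 9/2; row 3: 20/3 = 20/3. Minimum is 9/2 at row 2 (x3 leaves); pivot element 1/2.
Divide row 2 by 1/2; eliminate column x4 from the other rows.
In the new row 2, the w2 entry is the old entry divided by the pivot: (1/4)/(1/2) = 1/2.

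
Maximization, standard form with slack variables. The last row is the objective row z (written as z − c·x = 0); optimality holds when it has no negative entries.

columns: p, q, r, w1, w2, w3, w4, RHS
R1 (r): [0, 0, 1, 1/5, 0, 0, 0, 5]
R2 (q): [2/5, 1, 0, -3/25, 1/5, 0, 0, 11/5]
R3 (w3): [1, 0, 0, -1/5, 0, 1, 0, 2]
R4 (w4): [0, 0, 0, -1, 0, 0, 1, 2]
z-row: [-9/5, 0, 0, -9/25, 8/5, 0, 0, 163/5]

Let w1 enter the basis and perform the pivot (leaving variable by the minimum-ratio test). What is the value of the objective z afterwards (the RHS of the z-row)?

Ratio test on column w1 — row 1: 5/(1/5) = 25; row 2: entry -3/25 ≤ 0; row 3: entry -1/5 ≤ 0; row 4: entry -1 ≤ 0. Minimum is 25 at row 1 (r leaves); pivot element 1/5.
Pivot on row 1; the z-row RHS becomes 163/5 − (-9/25)·25 = 208/5.

208/5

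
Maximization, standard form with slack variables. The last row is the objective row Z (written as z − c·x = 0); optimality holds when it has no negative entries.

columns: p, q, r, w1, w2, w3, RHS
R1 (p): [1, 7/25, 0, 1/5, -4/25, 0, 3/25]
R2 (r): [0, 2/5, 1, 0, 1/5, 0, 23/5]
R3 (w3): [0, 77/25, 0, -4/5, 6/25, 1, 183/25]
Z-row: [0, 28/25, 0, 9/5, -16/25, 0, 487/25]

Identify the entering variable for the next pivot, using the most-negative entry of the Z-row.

Negative Z-row entries: w2: -16/25.
The most negative is -16/25 in column w2, so w2 enters.

w2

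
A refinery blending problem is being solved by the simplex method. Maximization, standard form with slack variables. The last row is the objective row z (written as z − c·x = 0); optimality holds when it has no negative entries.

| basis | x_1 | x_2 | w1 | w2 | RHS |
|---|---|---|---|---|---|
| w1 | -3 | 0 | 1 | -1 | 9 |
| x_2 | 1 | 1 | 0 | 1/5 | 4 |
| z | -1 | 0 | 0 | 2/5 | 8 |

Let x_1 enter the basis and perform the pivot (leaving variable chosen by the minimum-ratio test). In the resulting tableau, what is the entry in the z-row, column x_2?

Ratio test on column x_1 — row 1: entry -3 ≤ 0; row 2: 4/1 = 4. Minimum is 4 at row 2 (x_2 leaves); pivot element 1.
Divide row 2 by 1; eliminate column x_1 from the other rows.
z-row update in column x_2: 0 − (-1)·1 = 1.

1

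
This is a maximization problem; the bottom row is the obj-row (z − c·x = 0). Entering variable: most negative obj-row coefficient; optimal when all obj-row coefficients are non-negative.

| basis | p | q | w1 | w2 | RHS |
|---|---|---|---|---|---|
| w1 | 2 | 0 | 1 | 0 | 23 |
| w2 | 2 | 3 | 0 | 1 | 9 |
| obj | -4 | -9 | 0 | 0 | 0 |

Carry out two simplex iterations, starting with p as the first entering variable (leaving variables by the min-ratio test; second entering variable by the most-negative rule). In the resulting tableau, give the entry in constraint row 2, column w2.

1/3

Ratio test on column p — row 1: 23/2 = 23/2; row 2: 9/2 = 9/2. Minimum is 9/2 at row 2 (w2 leaves); pivot element 2.
Divide row 2 by 2; eliminate column p from the other rows.
Second iteration: most negative obj-row entry is -3 in column q, so q enters.
Ratio test on column q — row 1: entry -3 ≤ 0; row 2: (9/2)/(3/2) = 3. Minimum is 3 at row 2 (p leaves); pivot element 3/2.
Divide row 2 by 3/2; eliminate column q from the other rows.
After both pivots, the entry at constraint row 2, column w2 is 1/3.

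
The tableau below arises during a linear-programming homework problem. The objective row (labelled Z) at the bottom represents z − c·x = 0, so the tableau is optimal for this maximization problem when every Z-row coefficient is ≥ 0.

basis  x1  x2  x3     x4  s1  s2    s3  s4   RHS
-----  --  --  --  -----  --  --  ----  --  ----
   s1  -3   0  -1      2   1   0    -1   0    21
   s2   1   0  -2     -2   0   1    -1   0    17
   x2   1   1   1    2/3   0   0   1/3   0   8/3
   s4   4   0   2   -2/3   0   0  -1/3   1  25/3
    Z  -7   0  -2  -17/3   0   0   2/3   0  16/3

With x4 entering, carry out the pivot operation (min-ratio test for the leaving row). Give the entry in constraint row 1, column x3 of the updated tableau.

-4

Ratio test on column x4 — row 1: 21/2 = 21/2; row 2: entry -2 ≤ 0; row 3: (8/3)/(2/3) = 4; row 4: entry -2/3 ≤ 0. Minimum is 4 at row 3 (x2 leaves); pivot element 2/3.
Divide row 3 by 2/3; eliminate column x4 from the other rows.
Row 1 update in column x3: -1 − 2·(3/2) = -4.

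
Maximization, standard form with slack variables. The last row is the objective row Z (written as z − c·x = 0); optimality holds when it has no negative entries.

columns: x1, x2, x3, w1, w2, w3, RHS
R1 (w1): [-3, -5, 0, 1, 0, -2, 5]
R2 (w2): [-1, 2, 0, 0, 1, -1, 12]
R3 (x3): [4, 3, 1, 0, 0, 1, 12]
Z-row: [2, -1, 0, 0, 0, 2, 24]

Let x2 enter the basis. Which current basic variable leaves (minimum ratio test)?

Column x2 entries and ratios — w1: -5 ≤ 0, skip; w2: 12/2 = 6; x3: 12/3 = 4.
Smallest ratio is 4 in the row of x3, so x3 leaves.

x3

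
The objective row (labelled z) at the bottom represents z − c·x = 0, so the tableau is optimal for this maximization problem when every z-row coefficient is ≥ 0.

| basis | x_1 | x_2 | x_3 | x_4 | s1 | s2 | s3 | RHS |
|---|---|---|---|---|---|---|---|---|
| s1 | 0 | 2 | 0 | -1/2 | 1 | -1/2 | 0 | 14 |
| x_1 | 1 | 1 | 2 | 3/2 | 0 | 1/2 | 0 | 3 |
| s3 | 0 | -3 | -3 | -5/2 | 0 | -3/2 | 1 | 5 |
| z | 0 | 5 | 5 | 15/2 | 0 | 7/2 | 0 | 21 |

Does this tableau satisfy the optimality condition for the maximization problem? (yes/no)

yes

Every z-row coefficient is ≥ 0, so the tableau is optimal.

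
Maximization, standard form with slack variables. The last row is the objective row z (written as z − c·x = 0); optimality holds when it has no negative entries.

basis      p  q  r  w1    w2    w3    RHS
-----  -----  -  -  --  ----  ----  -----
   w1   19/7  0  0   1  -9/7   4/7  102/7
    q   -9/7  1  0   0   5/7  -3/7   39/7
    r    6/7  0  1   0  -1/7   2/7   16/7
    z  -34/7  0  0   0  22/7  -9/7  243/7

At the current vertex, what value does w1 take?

w1 is basic (row 1); its value is the RHS of that row, 102/7.

102/7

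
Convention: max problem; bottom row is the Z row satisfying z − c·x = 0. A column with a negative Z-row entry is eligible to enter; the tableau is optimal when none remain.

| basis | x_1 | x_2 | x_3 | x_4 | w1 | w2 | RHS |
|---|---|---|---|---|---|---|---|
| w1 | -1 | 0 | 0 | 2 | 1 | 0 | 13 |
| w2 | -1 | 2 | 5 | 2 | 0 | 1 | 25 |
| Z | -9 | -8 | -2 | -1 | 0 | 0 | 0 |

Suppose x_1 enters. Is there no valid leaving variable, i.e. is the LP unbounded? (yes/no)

Every constraint-row entry in column x_1 is ≤ 0, so increasing x_1 is unbounded.

yes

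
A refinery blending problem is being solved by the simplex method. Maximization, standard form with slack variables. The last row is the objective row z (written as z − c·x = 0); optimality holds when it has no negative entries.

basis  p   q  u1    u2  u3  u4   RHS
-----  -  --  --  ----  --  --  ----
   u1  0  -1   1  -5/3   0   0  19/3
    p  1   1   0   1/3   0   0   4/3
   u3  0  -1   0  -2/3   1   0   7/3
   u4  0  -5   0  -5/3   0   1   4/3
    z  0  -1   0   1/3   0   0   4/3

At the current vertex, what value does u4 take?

u4 is basic (row 4); its value is the RHS of that row, 4/3.

4/3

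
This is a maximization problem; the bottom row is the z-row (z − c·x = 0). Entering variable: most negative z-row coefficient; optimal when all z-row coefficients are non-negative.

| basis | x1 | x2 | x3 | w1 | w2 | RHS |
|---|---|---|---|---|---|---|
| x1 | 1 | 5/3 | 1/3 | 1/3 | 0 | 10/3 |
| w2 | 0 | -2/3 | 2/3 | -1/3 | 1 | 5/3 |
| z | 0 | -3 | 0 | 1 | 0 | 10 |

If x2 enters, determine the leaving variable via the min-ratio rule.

Column x2 entries and ratios — x1: (10/3)/(5/3) = 2; w2: -2/3 ≤ 0, skip.
Smallest ratio is 2 in the row of x1, so x1 leaves.

x1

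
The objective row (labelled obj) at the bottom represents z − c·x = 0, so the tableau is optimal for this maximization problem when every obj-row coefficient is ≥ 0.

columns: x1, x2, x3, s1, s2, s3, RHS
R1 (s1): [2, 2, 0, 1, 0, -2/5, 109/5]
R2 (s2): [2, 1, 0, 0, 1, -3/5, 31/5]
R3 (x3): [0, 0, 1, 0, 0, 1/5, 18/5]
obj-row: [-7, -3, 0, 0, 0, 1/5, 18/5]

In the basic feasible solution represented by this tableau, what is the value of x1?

0

x1 is not in the basis, so in the current basic feasible solution x1 = 0.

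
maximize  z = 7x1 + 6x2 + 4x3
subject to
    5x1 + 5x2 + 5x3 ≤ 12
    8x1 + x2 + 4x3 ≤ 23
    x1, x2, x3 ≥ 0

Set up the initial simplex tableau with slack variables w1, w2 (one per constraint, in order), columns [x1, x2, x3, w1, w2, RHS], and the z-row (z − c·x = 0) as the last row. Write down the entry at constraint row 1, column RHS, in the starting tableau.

12

The RHS of constraint 1 is b_1 = 12.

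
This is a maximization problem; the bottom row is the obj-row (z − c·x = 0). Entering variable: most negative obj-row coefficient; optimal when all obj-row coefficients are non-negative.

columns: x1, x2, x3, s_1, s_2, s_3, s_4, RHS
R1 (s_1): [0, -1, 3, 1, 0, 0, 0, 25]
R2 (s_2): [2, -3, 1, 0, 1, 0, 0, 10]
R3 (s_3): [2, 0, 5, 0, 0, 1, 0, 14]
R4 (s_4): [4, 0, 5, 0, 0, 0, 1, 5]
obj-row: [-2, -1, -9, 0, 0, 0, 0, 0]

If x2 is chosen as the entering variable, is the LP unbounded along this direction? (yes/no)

yes

Every constraint-row entry in column x2 is ≤ 0, so increasing x2 is unbounded.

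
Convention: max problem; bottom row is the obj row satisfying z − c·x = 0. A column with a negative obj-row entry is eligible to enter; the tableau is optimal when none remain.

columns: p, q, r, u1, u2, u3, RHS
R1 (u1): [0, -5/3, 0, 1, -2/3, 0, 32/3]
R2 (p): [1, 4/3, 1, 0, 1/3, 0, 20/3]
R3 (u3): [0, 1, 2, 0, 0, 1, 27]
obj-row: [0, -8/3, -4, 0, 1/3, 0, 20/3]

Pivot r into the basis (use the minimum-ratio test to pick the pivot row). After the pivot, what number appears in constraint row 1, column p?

0

Ratio test on column r — row 1: entry 0 ≤ 0; row 2: (20/3)/1 = 20/3; row 3: 27/2 = 27/2. Minimum is 20/3 at row 2 (p leaves); pivot element 1.
Divide row 2 by 1; eliminate column r from the other rows.
Row 1 update in column p: 0 − 0·1 = 0.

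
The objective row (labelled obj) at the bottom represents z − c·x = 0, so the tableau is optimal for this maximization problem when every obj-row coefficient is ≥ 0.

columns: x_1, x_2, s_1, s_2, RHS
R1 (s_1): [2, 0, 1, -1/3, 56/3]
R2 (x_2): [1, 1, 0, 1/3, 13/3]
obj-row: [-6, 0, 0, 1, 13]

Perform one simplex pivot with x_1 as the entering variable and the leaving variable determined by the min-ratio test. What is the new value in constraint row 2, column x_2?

1

Ratio test on column x_1 — row 1: (56/3)/2 = 28/3; row 2: (13/3)/1 = 13/3. Minimum is 13/3 at row 2 (x_2 leaves); pivot element 1.
Divide row 2 by 1; eliminate column x_1 from the other rows.
In the new row 2, the x_2 entry is the old entry divided by the pivot: 1/1 = 1.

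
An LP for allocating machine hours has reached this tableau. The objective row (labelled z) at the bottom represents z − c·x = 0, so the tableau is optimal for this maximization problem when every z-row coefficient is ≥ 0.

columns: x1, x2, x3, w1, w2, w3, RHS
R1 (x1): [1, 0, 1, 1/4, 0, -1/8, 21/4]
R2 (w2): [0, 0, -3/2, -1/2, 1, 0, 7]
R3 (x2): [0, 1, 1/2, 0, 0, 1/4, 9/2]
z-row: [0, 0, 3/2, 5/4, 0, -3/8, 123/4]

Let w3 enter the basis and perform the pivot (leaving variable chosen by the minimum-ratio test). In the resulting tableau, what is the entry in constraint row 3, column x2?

4

Ratio test on column w3 — row 1: entry -1/8 ≤ 0; row 2: entry 0 ≤ 0; row 3: (9/2)/(1/4) = 18. Minimum is 18 at row 3 (x2 leaves); pivot element 1/4.
Divide row 3 by 1/4; eliminate column w3 from the other rows.
In the new row 3, the x2 entry is the old entry divided by the pivot: 1/(1/4) = 4.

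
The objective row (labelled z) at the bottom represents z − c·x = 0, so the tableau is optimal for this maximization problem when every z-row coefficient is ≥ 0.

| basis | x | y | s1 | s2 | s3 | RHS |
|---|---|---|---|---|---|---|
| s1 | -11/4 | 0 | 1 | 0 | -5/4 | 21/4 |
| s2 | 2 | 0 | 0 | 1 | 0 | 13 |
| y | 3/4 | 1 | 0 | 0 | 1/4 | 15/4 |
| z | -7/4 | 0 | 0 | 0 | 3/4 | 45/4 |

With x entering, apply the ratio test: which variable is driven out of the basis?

Column x entries and ratios — s1: -11/4 ≤ 0, skip; s2: 13/2 = 13/2; y: (15/4)/(3/4) = 5.
Smallest ratio is 5 in the row of y, so y leaves.

y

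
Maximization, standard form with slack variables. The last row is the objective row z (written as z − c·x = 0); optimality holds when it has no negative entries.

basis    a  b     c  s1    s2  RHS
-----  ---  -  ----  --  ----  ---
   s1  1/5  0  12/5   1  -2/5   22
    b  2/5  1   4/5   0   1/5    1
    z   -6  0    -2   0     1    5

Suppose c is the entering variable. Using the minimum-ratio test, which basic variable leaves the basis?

Column c entries and ratios — s1: 22/(12/5) = 55/6; b: 1/(4/5) = 5/4.
Smallest ratio is 5/4 in the row of b, so b leaves.

b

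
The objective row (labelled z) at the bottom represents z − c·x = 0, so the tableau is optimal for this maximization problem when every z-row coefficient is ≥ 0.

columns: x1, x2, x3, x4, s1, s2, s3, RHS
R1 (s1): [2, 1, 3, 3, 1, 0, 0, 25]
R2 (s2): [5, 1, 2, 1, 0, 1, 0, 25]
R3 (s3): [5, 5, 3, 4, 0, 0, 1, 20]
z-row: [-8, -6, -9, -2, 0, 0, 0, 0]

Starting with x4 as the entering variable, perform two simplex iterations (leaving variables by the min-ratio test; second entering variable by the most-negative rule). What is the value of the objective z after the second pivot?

Ratio test on column x4 — row 1: 25/3 = 25/3; row 2: 25/1 = 25; row 3: 20/4 = 5. Minimum is 5 at row 3 (s3 leaves); pivot element 4.
Pivot on row 3; the z-row RHS becomes 0 − (-2)·5 = 10.
Next entering variable (most negative z-row entry -15/2): x3.
Ratio test on column x3 — row 1: 10/(3/4) = 40/3; row 2: 20/(5/4) = 16; row 3: 5/(3/4) = 20/3. Minimum is 20/3 at row 3 (x4 leaves); pivot element 3/4.
After the second pivot the z-row RHS is 10 − (-15/2)·(20/3) = 60.

60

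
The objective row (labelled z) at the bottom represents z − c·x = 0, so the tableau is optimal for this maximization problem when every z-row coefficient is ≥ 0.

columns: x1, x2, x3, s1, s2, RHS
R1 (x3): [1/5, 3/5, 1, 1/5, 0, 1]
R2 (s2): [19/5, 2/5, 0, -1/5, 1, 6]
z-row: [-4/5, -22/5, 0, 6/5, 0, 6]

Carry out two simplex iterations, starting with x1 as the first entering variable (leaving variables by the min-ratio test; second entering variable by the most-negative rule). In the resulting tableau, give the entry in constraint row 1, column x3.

19/11

Ratio test on column x1 — row 1: 1/(1/5) = 5; row 2: 6/(19/5) = 30/19. Minimum is 30/19 at row 2 (s2 leaves); pivot element 19/5.
Divide row 2 by 19/5; eliminate column x1 from the other rows.
Second iteration: most negative z-row entry is -82/19 in column x2, so x2 enters.
Ratio test on column x2 — row 1: (13/19)/(11/19) = 13/11; row 2: (30/19)/(2/19) = 15. Minimum is 13/11 at row 1 (x3 leaves); pivot element 11/19.
Divide row 1 by 11/19; eliminate column x2 from the other rows.
After both pivots, the entry at constraint row 1, column x3 is 19/11.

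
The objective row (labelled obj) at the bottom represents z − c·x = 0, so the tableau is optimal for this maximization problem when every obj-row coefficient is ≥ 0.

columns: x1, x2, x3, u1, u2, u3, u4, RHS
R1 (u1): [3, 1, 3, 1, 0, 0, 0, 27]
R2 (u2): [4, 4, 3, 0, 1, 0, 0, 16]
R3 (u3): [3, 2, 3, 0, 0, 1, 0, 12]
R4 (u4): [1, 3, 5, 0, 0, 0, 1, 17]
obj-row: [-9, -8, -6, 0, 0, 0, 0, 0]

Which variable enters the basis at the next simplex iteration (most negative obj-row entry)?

Negative obj-row entries: x1: -9, x2: -8, x3: -6.
The most negative is -9 in column x1, so x1 enters.

x1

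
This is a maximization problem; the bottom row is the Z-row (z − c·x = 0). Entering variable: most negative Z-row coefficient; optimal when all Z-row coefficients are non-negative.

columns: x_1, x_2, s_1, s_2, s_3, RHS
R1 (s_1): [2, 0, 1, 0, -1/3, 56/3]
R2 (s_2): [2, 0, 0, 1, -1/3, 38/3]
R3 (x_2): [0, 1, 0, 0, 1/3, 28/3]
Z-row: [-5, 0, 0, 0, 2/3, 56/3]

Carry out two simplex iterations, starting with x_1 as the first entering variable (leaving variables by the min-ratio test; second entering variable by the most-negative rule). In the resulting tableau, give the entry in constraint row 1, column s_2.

-1

Ratio test on column x_1 — row 1: (56/3)/2 = 28/3; row 2: (38/3)/2 = 19/3; row 3: entry 0 ≤ 0. Minimum is 19/3 at row 2 (s_2 leaves); pivot element 2.
Divide row 2 by 2; eliminate column x_1 from the other rows.
Second iteration: most negative Z-row entry is -1/6 in column s_3, so s_3 enters.
Ratio test on column s_3 — row 1: entry 0 ≤ 0; row 2: entry -1/6 ≤ 0; row 3: (28/3)/(1/3) = 28. Minimum is 28 at row 3 (x_2 leaves); pivot element 1/3.
Divide row 3 by 1/3; eliminate column s_3 from the other rows.
After both pivots, the entry at constraint row 1, column s_2 is -1.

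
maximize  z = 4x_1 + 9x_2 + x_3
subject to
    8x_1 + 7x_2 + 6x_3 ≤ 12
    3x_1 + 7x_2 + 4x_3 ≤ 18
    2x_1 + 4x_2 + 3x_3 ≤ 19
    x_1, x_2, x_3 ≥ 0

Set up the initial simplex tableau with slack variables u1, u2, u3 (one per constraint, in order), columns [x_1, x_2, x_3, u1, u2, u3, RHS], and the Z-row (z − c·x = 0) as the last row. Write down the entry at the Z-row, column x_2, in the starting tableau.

-9

The Z-row carries the negated objective coefficients: the x_2 entry is -9.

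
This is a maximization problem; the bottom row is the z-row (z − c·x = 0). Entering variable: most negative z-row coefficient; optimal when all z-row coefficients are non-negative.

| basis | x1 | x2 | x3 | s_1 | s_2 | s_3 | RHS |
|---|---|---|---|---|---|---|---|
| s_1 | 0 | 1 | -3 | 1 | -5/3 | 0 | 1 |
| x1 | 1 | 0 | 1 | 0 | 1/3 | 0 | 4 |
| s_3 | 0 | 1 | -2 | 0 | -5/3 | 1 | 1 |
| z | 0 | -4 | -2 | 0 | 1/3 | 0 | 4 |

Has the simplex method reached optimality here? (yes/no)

no

The z-row has a negative entry -4 in column x2, so it is not optimal.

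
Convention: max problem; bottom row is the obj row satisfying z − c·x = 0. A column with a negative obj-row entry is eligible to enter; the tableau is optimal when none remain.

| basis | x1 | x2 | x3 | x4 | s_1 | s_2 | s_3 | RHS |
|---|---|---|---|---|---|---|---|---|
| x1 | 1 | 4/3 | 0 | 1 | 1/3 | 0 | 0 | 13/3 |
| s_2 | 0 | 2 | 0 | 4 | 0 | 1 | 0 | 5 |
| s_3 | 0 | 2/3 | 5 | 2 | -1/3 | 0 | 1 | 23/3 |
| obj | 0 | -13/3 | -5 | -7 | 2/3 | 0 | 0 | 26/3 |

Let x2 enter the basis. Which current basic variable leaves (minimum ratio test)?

Column x2 entries and ratios — x1: (13/3)/(4/3) = 13/4; s_2: 5/2 = 5/2; s_3: (23/3)/(2/3) = 23/2.
Smallest ratio is 5/2 in the row of s_2, so s_2 leaves.

s_2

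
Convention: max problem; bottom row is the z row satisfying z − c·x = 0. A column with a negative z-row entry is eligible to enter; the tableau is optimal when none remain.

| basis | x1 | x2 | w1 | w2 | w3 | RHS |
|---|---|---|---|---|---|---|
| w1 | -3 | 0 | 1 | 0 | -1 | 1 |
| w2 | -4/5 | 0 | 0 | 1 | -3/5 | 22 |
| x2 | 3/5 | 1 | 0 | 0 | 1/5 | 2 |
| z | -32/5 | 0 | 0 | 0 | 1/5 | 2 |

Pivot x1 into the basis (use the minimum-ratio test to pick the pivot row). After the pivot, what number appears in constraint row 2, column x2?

Ratio test on column x1 — row 1: entry -3 ≤ 0; row 2: entry -4/5 ≤ 0; row 3: 2/(3/5) = 10/3. Minimum is 10/3 at row 3 (x2 leaves); pivot element 3/5.
Divide row 3 by 3/5; eliminate column x1 from the other rows.
Row 2 update in column x2: 0 − (-4/5)·(5/3) = 4/3.

4/3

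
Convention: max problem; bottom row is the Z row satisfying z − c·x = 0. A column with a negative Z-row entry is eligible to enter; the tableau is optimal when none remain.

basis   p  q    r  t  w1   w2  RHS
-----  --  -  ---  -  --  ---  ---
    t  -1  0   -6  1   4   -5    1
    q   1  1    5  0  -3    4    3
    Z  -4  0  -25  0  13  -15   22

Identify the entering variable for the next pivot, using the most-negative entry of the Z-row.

r

Negative Z-row entries: p: -4, r: -25, w2: -15.
The most negative is -25 in column r, so r enters.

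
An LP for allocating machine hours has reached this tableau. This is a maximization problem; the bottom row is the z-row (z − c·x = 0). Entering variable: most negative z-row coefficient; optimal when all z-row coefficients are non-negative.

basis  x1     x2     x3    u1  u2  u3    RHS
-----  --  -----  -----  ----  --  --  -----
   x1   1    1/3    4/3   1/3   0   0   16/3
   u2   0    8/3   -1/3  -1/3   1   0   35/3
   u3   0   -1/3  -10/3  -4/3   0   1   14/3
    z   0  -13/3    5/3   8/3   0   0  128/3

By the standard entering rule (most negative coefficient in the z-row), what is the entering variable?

x2

Negative z-row entries: x2: -13/3.
The most negative is -13/3 in column x2, so x2 enters.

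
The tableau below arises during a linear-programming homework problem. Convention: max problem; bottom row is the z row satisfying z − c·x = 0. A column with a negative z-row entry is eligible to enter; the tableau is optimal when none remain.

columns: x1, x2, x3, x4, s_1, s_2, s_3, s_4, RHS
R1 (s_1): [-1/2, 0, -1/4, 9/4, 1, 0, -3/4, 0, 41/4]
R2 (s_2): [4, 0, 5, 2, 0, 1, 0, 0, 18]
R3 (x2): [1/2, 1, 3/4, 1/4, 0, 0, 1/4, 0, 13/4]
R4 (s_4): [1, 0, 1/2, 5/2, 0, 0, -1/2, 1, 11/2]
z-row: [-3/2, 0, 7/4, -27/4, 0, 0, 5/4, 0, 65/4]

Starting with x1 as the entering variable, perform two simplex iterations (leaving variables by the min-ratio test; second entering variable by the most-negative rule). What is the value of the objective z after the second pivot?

Ratio test on column x1 — row 1: entry -1/2 ≤ 0; row 2: 18/4 = 9/2; row 3: (13/4)/(1/2) = 13/2; row 4: (11/2)/1 = 11/2. Minimum is 9/2 at row 2 (s_2 leaves); pivot element 4.
Pivot on row 2; the z-row RHS becomes 65/4 − (-3/2)·(9/2) = 23.
Next entering variable (most negative z-row entry -6): x4.
Ratio test on column x4 — row 1: (25/2)/(5/2) = 5; row 2: (9/2)/(1/2) = 9; row 3: entry 0 ≤ 0; row 4: 1/2 = 1/2. Minimum is 1/2 at row 4 (s_4 leaves); pivot element 2.
After the second pivot the z-row RHS is 23 − (-6)·(1/2) = 26.

26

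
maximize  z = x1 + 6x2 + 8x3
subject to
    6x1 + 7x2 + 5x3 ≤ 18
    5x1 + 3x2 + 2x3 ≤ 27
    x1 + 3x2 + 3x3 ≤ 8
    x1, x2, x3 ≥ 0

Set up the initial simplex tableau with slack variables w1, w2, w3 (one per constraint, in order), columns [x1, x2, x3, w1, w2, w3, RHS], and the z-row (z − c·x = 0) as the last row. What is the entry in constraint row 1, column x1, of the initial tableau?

Constraint 1 has coefficient 6 on x1.

6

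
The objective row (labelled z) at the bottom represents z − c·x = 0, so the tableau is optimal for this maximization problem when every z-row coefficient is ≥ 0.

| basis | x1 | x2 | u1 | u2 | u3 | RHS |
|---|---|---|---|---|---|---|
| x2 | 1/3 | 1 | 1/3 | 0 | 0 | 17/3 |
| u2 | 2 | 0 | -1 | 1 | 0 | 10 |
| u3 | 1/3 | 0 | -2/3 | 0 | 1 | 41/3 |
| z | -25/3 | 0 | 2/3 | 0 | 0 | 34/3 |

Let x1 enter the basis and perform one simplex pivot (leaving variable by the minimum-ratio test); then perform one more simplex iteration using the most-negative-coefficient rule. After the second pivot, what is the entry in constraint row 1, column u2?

Ratio test on column x1 — row 1: (17/3)/(1/3) = 17; row 2: 10/2 = 5; row 3: (41/3)/(1/3) = 41. Minimum is 5 at row 2 (u2 leaves); pivot element 2.
Divide row 2 by 2; eliminate column x1 from the other rows.
Second iteration: most negative z-row entry is -7/2 in column u1, so u1 enters.
Ratio test on column u1 — row 1: 4/(1/2) = 8; row 2: entry -1/2 ≤ 0; row 3: entry -1/2 ≤ 0. Minimum is 8 at row 1 (x2 leaves); pivot element 1/2.
Divide row 1 by 1/2; eliminate column u1 from the other rows.
After both pivots, the entry at constraint row 1, column u2 is -1/3.

-1/3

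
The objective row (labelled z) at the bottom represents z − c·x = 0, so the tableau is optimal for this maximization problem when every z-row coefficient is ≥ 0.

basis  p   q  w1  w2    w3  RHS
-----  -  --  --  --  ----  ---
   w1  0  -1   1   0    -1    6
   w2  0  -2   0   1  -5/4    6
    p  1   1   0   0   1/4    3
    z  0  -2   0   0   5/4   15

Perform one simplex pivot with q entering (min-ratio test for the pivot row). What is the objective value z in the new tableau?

21

Ratio test on column q — row 1: entry -1 ≤ 0; row 2: entry -2 ≤ 0; row 3: 3/1 = 3. Minimum is 3 at row 3 (p leaves); pivot element 1.
Pivot on row 3; the z-row RHS becomes 15 − (-2)·3 = 21.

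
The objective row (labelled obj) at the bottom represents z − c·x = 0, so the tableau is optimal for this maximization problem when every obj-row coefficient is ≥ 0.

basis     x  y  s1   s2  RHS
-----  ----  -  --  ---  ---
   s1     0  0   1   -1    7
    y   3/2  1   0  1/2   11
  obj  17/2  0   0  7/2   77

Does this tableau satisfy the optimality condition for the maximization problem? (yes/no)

Every obj-row coefficient is ≥ 0, so the tableau is optimal.

yes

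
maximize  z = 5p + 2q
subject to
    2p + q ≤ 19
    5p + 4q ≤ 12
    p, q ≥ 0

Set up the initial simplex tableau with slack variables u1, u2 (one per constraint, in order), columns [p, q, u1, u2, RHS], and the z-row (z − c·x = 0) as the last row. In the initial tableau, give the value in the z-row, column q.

-2

The z-row carries the negated objective coefficients: the q entry is -2.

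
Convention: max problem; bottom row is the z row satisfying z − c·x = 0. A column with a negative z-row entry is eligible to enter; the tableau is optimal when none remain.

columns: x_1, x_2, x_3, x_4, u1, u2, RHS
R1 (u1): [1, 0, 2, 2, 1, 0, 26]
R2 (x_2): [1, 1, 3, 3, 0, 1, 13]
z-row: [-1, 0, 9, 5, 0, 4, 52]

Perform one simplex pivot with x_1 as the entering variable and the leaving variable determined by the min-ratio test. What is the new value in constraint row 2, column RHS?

Ratio test on column x_1 — row 1: 26/1 = 26; row 2: 13/1 = 13. Minimum is 13 at row 2 (x_2 leaves); pivot element 1.
Divide row 2 by 1; eliminate column x_1 from the other rows.
In the new row 2, the RHS entry is the old entry divided by the pivot: 13/1 = 13.

13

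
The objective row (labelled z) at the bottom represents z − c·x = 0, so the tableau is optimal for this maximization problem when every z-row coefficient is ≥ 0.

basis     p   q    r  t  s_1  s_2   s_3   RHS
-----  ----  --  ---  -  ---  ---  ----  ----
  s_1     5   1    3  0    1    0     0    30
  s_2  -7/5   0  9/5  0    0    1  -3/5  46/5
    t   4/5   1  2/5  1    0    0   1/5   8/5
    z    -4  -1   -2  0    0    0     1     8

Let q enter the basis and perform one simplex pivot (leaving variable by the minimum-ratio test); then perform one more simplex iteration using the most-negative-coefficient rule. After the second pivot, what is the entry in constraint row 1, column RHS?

20

Ratio test on column q — row 1: 30/1 = 30; row 2: entry 0 ≤ 0; row 3: (8/5)/1 = 8/5. Minimum is 8/5 at row 3 (t leaves); pivot element 1.
Divide row 3 by 1; eliminate column q from the other rows.
Second iteration: most negative z-row entry is -16/5 in column p, so p enters.
Ratio test on column p — row 1: (142/5)/(21/5) = 142/21; row 2: entry -7/5 ≤ 0; row 3: (8/5)/(4/5) = 2. Minimum is 2 at row 3 (q leaves); pivot element 4/5.
Divide row 3 by 4/5; eliminate column p from the other rows.
After both pivots, the entry at constraint row 1, column RHS is 20.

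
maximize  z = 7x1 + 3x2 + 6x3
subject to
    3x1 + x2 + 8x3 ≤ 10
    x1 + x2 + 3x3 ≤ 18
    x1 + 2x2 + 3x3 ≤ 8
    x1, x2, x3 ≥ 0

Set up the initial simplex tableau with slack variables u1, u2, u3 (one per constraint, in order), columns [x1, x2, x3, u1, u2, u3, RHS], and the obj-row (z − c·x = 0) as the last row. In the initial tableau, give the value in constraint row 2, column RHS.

The RHS of constraint 2 is b_2 = 18.

18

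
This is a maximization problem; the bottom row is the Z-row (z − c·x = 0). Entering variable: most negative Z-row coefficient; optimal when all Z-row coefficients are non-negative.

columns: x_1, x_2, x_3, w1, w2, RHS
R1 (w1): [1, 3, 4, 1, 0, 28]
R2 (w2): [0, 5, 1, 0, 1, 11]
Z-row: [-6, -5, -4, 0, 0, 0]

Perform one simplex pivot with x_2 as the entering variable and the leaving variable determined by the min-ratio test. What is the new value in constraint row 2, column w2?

1/5

Ratio test on column x_2 — row 1: 28/3 = 28/3; row 2: 11/5 = 11/5. Minimum is 11/5 at row 2 (w2 leaves); pivot element 5.
Divide row 2 by 5; eliminate column x_2 from the other rows.
In the new row 2, the w2 entry is the old entry divided by the pivot: 1/5 = 1/5.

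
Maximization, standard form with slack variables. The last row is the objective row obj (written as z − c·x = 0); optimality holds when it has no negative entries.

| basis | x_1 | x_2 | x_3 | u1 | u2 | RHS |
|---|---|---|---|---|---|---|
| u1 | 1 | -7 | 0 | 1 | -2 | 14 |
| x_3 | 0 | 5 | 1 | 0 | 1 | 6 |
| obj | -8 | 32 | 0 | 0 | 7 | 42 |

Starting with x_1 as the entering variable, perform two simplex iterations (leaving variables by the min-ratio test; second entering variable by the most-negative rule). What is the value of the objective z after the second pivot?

914/5

Ratio test on column x_1 — row 1: 14/1 = 14; row 2: entry 0 ≤ 0. Minimum is 14 at row 1 (u1 leaves); pivot element 1.
Pivot on row 1; the obj-row RHS becomes 42 − (-8)·14 = 154.
Next entering variable (most negative obj-row entry -24): x_2.
Ratio test on column x_2 — row 1: entry -7 ≤ 0; row 2: 6/5 = 6/5. Minimum is 6/5 at row 2 (x_3 leaves); pivot element 5.
After the second pivot the obj-row RHS is 154 − (-24)·(6/5) = 914/5.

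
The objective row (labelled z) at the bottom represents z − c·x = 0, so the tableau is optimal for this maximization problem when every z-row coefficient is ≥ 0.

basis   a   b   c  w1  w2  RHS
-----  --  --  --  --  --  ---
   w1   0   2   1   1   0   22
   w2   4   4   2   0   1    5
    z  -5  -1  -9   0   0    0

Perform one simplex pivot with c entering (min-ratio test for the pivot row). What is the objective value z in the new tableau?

45/2

Ratio test on column c — row 1: 22/1 = 22; row 2: 5/2 = 5/2. Minimum is 5/2 at row 2 (w2 leaves); pivot element 2.
Pivot on row 2; the z-row RHS becomes 0 − (-9)·(5/2) = 45/2.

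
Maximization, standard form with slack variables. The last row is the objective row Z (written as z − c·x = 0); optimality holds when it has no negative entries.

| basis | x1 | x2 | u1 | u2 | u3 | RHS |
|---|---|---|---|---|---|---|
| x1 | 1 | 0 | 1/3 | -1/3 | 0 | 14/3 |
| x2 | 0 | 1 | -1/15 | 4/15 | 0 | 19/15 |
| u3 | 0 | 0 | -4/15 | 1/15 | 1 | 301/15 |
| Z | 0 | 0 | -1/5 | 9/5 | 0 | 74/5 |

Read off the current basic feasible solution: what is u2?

0

u2 is not in the basis, so in the current basic feasible solution u2 = 0.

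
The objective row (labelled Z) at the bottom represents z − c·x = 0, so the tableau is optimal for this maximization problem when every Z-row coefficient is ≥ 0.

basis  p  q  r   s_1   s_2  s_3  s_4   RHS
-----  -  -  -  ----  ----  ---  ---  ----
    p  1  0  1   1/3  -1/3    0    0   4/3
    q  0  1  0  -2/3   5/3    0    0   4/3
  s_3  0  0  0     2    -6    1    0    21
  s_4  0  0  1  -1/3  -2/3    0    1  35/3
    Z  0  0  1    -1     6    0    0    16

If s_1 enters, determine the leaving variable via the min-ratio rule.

Column s_1 entries and ratios — p: (4/3)/(1/3) = 4; q: -2/3 ≤ 0, skip; s_3: 21/2 = 21/2; s_4: -1/3 ≤ 0, skip.
Smallest ratio is 4 in the row of p, so p leaves.

p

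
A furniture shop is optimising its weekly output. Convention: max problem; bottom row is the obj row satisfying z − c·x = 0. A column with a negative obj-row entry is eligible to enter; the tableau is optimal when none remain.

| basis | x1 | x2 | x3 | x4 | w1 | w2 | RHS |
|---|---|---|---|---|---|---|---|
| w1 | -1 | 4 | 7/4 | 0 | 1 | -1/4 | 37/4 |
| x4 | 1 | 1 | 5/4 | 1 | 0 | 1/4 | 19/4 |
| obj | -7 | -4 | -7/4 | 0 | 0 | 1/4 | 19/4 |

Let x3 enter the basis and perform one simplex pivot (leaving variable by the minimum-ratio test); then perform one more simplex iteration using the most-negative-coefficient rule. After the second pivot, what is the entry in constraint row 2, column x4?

1

Ratio test on column x3 — row 1: (37/4)/(7/4) = 37/7; row 2: (19/4)/(5/4) = 19/5. Minimum is 19/5 at row 2 (x4 leaves); pivot element 5/4.
Divide row 2 by 5/4; eliminate column x3 from the other rows.
Second iteration: most negative obj-row entry is -28/5 in column x1, so x1 enters.
Ratio test on column x1 — row 1: entry -12/5 ≤ 0; row 2: (19/5)/(4/5) = 19/4. Minimum is 19/4 at row 2 (x3 leaves); pivot element 4/5.
Divide row 2 by 4/5; eliminate column x1 from the other rows.
After both pivots, the entry at constraint row 2, column x4 is 1.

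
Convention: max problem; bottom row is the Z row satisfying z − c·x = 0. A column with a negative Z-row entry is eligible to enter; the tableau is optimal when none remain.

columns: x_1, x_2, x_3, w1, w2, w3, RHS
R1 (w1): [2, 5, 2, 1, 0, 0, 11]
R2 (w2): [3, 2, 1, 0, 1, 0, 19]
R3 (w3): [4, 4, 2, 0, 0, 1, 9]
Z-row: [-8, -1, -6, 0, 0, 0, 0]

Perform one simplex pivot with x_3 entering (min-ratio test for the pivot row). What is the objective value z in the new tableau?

27

Ratio test on column x_3 — row 1: 11/2 = 11/2; row 2: 19/1 = 19; row 3: 9/2 = 9/2. Minimum is 9/2 at row 3 (w3 leaves); pivot element 2.
Pivot on row 3; the Z-row RHS becomes 0 − (-6)·(9/2) = 27.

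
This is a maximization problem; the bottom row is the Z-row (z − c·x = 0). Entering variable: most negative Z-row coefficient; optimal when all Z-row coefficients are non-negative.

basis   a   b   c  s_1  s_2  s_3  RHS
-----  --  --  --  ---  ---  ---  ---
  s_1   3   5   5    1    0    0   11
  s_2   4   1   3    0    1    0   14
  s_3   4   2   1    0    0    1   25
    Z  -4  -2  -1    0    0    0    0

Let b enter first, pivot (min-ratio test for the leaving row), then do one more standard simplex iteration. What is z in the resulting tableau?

240/17

Ratio test on column b — row 1: 11/5 = 11/5; row 2: 14/1 = 14; row 3: 25/2 = 25/2. Minimum is 11/5 at row 1 (s_1 leaves); pivot element 5.
Pivot on row 1; the Z-row RHS becomes 0 − (-2)·(11/5) = 22/5.
Next entering variable (most negative Z-row entry -14/5): a.
Ratio test on column a — row 1: (11/5)/(3/5) = 11/3; row 2: (59/5)/(17/5) = 59/17; row 3: (103/5)/(14/5) = 103/14. Minimum is 59/17 at row 2 (s_2 leaves); pivot element 17/5.
After the second pivot the Z-row RHS is 22/5 − (-14/5)·(59/17) = 240/17.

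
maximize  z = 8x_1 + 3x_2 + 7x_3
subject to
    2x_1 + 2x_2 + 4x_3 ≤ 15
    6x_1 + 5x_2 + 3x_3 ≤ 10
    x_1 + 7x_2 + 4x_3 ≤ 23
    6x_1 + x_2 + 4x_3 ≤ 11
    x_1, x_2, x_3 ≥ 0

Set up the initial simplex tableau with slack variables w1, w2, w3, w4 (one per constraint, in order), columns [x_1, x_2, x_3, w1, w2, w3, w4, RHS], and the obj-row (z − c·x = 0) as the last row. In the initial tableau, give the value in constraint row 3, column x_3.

Constraint 3 has coefficient 4 on x_3.

4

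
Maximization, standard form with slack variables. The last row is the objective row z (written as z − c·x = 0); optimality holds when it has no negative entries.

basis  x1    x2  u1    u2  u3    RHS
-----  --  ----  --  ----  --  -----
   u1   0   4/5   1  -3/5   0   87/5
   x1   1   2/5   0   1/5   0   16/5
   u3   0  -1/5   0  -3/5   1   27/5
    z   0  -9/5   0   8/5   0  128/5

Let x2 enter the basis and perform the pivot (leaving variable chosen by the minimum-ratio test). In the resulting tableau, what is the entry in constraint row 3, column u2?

-1/2

Ratio test on column x2 — row 1: (87/5)/(4/5) = 87/4; row 2: (16/5)/(2/5) = 8; row 3: entry -1/5 ≤ 0. Minimum is 8 at row 2 (x1 leaves); pivot element 2/5.
Divide row 2 by 2/5; eliminate column x2 from the other rows.
Row 3 update in column u2: -3/5 − (-1/5)·(1/2) = -1/2.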